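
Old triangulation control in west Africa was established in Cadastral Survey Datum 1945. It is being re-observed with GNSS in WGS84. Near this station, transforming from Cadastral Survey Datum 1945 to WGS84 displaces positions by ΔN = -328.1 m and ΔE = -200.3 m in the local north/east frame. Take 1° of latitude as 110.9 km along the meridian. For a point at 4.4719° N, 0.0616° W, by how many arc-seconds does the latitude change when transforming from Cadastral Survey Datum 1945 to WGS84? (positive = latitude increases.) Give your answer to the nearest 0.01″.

1° of latitude = 110.9 km, so Δφ = -328.1 / 110900 = -0.0029585° = -10.651″.

Δφ = -10.65″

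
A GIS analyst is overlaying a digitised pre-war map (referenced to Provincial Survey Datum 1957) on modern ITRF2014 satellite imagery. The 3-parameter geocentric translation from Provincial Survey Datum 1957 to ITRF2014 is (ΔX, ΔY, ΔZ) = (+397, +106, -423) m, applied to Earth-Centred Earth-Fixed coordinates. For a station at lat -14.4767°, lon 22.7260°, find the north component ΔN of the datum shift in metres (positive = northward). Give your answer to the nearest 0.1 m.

The local north axis is (−sin φ cos λ, −sin φ sin λ, cos φ), giving ΔN = 91.539 + 10.237 − 409.569 = -307.79 m.

ΔN = -307.8 m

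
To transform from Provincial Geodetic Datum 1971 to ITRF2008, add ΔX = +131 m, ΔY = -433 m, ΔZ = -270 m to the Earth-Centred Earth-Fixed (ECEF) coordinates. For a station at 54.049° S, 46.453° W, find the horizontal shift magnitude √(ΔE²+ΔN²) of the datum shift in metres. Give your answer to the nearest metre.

264 m

At φ = -54.049°, λ = -46.453°: sin φ = -0.809519, cos φ = 0.587093, sin λ = -0.724809, cos λ = 0.688949.
ΔE = −sin λ·ΔX + cos λ·ΔY = −(-0.724809)·(131) + (0.688949)·(-433) = -203.37 m.
ΔN = −sin φ cos λ·ΔX − sin φ sin λ·ΔY + cos φ·ΔZ = −(-0.809519)(0.688949)(131) − (-0.809519)(-0.724809)(-433) + (0.587093)(-270) = 168.61 m.
Horizontal magnitude = √(ΔE² + ΔN²) = √((-203.37)² + 168.61²) = 264.17 m.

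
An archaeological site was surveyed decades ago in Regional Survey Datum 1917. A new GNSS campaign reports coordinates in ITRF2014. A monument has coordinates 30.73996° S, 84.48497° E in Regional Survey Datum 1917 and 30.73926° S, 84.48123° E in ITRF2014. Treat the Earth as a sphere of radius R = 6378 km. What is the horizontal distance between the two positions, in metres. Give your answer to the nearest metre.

366 m

Δφ = -30.73926° − -30.73996° = +0.00070°; Δλ = 84.48123° − 84.48497° = -0.00374°.
1° along a meridian = πR/180 = 111317 m.
ΔN = Δφ × 111317 = 77.9 m; ΔE = Δλ × 111317 × cos(-30.73996°) = -0.00374 × 111317 × 0.859496 = -357.8 m.
Distance = √(ΔE² + ΔN²) = √((-357.8)² + 77.9²) = 366.2 m.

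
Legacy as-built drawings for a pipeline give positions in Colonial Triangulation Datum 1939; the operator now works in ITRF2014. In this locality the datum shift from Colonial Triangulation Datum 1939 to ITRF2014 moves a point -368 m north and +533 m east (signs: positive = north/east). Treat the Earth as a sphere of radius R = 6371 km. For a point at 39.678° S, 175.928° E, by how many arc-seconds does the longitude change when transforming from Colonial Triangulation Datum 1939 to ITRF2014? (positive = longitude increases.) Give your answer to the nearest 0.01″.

Δλ = 22.42″

At latitude -39.678°, cos φ = 0.769645.
One radian of longitude at latitude φ spans R cos φ, so Δλ = ΔE / (R cos φ) = 533.0 / (6371000 × 0.769645) = 1.0870e-04 rad = 22.421″.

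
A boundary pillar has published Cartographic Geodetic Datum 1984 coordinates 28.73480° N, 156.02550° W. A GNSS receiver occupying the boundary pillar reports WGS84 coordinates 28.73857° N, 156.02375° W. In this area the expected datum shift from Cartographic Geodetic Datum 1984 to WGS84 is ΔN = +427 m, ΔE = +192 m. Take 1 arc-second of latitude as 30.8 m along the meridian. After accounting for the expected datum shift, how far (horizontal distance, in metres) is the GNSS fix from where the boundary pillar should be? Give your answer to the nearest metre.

Observed coordinate differences: Δφ = +0.00377°, Δλ = +0.00175°.
Converting to metres (1° lat = 110880 m, cos φ = 0.876854): observed ΔN = 418.0 m, observed ΔE = 170.1 m.
Subtracting the expected shift leaves a residual of 418.0 − (427) = -9.0 m north and 170.1 − (192) = -21.9 m east.
Residual distance = √((-9.0)² + (-21.9)²) = 23.6 m.

24 m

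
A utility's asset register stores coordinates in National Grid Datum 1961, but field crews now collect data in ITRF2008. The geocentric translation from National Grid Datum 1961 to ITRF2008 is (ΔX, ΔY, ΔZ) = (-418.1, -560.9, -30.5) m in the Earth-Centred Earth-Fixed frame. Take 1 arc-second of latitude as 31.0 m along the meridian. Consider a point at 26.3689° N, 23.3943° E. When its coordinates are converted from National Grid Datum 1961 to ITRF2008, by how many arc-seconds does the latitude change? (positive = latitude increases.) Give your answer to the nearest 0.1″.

Δφ = 7.8″

sin φ = 0.444149, cos φ = 0.895953, sin λ = 0.397057, cos λ = 0.917794.
North component: ΔN = −sin φ cos λ·ΔX − sin φ sin λ·ΔY + cos φ·ΔZ = −(0.444149)(0.917794)(-418.1) − (0.444149)(0.397057)(-560.9) + (0.895953)(-30.5) = 242.02 m.
1° of latitude spans 3600 × 31.00 = 111600 m, so Δφ = 242.02 / 111600 × 3600 = 7.807″.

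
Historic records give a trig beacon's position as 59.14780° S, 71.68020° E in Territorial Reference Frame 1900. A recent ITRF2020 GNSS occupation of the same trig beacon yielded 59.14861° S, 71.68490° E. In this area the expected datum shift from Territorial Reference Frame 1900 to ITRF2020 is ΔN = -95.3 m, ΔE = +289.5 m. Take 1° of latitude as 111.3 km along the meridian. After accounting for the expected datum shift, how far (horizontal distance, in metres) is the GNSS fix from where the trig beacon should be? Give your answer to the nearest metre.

22 m

Observed coordinate differences: Δφ = -0.00081°, Δλ = +0.00470°.
Converting to metres (1° lat = 111300 m, cos φ = 0.512825): observed ΔN = -90.2 m, observed ΔE = 268.3 m.
Subtracting the expected shift leaves a residual of -90.2 − (-95.3) = 5.1 m north and 268.3 − (289.5) = -21.2 m east.
Residual distance = √(5.1² + (-21.2)²) = 21.9 m.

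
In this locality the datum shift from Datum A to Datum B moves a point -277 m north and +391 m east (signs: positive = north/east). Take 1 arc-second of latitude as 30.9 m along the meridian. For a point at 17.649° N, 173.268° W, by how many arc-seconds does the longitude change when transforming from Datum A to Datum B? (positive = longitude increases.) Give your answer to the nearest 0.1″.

At latitude 17.649°, cos φ = 0.952932.
1″ of longitude at this latitude = 30.90 × cos φ = 29.4456 m, so Δλ = 391.0 / 29.4456 = 13.279″.

Δλ = 13.3″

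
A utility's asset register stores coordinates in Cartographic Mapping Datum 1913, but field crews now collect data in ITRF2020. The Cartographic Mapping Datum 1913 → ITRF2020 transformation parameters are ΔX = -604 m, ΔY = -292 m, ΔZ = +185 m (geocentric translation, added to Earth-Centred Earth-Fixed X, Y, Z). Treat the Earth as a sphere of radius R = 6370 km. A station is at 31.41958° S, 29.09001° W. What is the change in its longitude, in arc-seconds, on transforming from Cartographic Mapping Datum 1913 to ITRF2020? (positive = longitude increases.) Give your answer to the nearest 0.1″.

Δλ = -20.8″

sin φ = -0.521301, cos φ = 0.853373, sin λ = -0.486183, cos λ = 0.873857.
East component: ΔE = −sin λ·ΔX + cos λ·ΔY = −(-0.486183)(-604) + (0.873857)(-292) = -548.82 m.
1° of latitude spans πR/180 = 111177 m; at latitude φ, 1° of longitude spans that × cos φ = 94875.8 m, so Δλ = -548.82 / 94875.8 × 3600 = -20.825″.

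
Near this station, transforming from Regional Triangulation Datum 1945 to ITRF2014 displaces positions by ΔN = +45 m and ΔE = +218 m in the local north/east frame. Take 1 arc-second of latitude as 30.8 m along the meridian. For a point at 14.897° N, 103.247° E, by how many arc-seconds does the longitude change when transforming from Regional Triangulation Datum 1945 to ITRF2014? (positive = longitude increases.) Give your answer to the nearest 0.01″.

At latitude 14.897°, cos φ = 0.966390.
1″ of longitude at this latitude = 30.80 × cos φ = 29.7648 m, so Δλ = 218.0 / 29.7648 = 7.324″.

Δλ = 7.32″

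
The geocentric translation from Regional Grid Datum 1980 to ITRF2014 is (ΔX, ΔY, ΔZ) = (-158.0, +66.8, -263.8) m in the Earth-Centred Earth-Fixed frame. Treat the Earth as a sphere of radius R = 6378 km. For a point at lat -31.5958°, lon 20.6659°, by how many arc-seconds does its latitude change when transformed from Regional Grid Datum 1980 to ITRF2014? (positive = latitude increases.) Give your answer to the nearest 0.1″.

Δφ = -9.4″

sin φ = -0.523923, cos φ = 0.851765, sin λ = 0.352918, cos λ = 0.935654.
North component: ΔN = −sin φ cos λ·ΔX − sin φ sin λ·ΔY + cos φ·ΔZ = −(-0.523923)(0.935654)(-158.0) − (-0.523923)(0.352918)(66.8) + (0.851765)(-263.8) = -289.80 m.
1° of latitude spans πR/180 = 111317 m, so Δφ = -289.80 / 111317 × 3600 = -9.372″.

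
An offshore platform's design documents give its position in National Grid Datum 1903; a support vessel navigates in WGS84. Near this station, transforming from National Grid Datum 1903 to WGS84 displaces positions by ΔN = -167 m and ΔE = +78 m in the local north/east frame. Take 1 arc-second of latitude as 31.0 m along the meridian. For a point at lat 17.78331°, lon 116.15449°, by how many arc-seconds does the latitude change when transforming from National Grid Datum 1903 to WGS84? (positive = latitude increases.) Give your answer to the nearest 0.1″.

Δφ = -5.4″

1″ of latitude = 31.00 m, so Δφ = -167.0 / 31.00 = -5.387″.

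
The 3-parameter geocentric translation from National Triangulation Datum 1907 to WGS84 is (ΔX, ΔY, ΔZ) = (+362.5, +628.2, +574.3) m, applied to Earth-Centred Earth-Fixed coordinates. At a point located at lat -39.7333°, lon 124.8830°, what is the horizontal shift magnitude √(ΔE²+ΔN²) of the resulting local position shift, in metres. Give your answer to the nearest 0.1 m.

At φ = -39.7333°, λ = 124.8830°: sin φ = -0.639215, cos φ = 0.769028, sin λ = 0.820322, cos λ = -0.571903.
ΔE = −sin λ·ΔX + cos λ·ΔY = −(0.820322)·(362.5) + (-0.571903)·(628.2) = -656.64 m.
ΔN = −sin φ cos λ·ΔX − sin φ sin λ·ΔY + cos φ·ΔZ = −(-0.639215)(-0.571903)(362.5) − (-0.639215)(0.820322)(628.2) + (0.769028)(574.3) = 638.54 m.
Horizontal magnitude = √(ΔE² + ΔN²) = √((-656.64)² + 638.54²) = 915.92 m.

915.9 m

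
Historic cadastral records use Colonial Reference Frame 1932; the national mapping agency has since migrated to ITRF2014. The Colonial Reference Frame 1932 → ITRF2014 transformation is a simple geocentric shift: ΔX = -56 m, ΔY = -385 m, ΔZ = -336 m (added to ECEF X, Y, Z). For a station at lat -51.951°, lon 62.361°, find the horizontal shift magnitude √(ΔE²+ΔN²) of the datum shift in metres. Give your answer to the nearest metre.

The local east axis at (φ, λ) is (−sin λ, cos λ, 0), so ΔE = −sin(62.361°)·(-56) + cos(62.361°)·(-385) = -128.99 m.
The local north axis is (−sin φ cos λ, −sin φ sin λ, cos φ), giving ΔN = -20.458 − 268.585 − 207.089 = -496.13 m.
Horizontal magnitude = √(ΔE² + ΔN²) = √((-128.99)² + (-496.13)²) = 512.63 m.

513 m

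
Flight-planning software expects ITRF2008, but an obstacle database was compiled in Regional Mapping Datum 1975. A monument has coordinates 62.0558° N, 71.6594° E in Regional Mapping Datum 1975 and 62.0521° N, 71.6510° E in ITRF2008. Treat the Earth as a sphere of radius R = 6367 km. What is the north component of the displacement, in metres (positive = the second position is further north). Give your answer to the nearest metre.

Δφ = 62.0521° − 62.0558° = -0.0037°; Δλ = 71.6510° − 71.6594° = -0.0084°.
1° along a meridian = πR/180 = 111125 m.
ΔN = Δφ × 111125 = -411.2 m; ΔE = Δλ × 111125 × cos(62.0558°) = -0.0084 × 111125 × 0.468611 = -437.4 m.

ΔN = -411 m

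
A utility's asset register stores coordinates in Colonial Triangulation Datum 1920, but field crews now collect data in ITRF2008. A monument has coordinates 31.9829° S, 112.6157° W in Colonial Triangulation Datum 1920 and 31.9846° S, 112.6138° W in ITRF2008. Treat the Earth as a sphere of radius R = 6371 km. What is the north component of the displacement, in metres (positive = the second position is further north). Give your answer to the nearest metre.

Δφ = -31.9846° − -31.9829° = -0.0017°; Δλ = -112.6138° − -112.6157° = +0.0019°.
1° along a meridian = πR/180 = 111195 m.
ΔN = Δφ × 111195 = -189.0 m; ΔE = Δλ × 111195 × cos(-31.9829°) = +0.0019 × 111195 × 0.848206 = 179.2 m.

ΔN = -189 m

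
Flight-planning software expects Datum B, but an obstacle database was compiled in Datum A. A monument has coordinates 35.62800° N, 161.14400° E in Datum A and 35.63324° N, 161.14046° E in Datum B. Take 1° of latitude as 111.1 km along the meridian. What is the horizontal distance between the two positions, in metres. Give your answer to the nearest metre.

Δφ = 35.63324° − 35.62800° = +0.00524°; Δλ = 161.14046° − 161.14400° = -0.00354°.
ΔN = Δφ × 111100 = 582.2 m; ΔE = Δλ × 111100 × cos(35.62800°) = -0.00354 × 111100 × 0.812816 = -319.7 m.
Distance = √(ΔE² + ΔN²) = √((-319.7)² + 582.2²) = 664.2 m.

664 m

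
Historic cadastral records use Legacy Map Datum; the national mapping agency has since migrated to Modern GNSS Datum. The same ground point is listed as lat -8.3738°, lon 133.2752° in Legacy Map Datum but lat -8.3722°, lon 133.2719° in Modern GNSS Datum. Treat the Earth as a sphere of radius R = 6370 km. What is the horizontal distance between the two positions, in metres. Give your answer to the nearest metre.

404 m

Δφ = -8.3722° − -8.3738° = +0.0016°; Δλ = 133.2719° − 133.2752° = -0.0033°.
1° along a meridian = πR/180 = 111177 m.
ΔN = Δφ × 111177 = 177.9 m; ΔE = Δλ × 111177 × cos(-8.3738°) = -0.0033 × 111177 × 0.989339 = -363.0 m.
Distance = √(ΔE² + ΔN²) = √((-363.0)² + 177.9²) = 404.2 m.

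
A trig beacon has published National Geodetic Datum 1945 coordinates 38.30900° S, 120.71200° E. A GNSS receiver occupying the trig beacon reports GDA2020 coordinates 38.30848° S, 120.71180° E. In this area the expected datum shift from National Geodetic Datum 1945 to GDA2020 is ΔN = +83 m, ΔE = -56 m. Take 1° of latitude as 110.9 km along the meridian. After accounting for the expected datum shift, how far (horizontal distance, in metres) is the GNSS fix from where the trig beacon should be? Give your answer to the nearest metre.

Observed coordinate differences: Δφ = +0.00052°, Δλ = -0.00020°.
Converting to metres (1° lat = 110900 m, cos φ = 0.784679): observed ΔN = 57.7 m, observed ΔE = -17.4 m.
Subtracting the expected shift leaves a residual of 57.7 − (83) = -25.3 m north and -17.4 − (-56) = 38.6 m east.
Residual distance = √((-25.3)² + 38.6²) = 46.2 m.

46 m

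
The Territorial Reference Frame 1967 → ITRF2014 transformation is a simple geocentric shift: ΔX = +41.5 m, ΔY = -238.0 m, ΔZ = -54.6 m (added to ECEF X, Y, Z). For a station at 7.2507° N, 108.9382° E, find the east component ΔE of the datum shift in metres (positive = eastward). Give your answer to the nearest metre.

At φ = 7.2507°, λ = 108.9382°: sin φ = 0.126211, cos φ = 0.992003, sin λ = 0.945869, cos λ = -0.324548.
ΔE = −sin λ·ΔX + cos λ·ΔY = −(0.945869)·(41.5) + (-0.324548)·(-238.0) = 37.99 m.

ΔE = 38 m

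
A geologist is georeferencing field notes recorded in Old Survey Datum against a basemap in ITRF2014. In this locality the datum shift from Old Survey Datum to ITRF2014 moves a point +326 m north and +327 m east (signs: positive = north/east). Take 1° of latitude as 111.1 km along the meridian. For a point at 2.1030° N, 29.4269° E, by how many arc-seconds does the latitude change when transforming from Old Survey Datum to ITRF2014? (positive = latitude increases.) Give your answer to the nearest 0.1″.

1° of latitude = 111.1 km, so Δφ = 326.0 / 111100 = 0.0029343° = 10.563″.

Δφ = 10.6″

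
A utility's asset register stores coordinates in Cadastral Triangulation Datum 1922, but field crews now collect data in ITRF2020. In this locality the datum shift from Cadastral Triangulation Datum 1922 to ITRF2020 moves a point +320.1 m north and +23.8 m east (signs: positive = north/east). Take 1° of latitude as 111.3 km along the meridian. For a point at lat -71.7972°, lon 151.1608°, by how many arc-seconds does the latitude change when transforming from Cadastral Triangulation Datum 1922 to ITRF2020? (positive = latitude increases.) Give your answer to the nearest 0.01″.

Δφ = 10.35″

1° of latitude = 111.3 km, so Δφ = 320.1 / 111300 = 0.0028760° = 10.354″.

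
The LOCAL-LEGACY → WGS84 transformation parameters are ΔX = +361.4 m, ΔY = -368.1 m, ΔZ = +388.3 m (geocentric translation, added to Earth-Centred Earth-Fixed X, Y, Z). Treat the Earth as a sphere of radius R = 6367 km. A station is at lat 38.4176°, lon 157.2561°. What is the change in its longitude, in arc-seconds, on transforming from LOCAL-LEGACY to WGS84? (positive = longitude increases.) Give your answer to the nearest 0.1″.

sin φ = 0.621388, cos φ = 0.783503, sin λ = 0.386613, cos λ = -0.922242.
East component: ΔE = −sin λ·ΔX + cos λ·ΔY = −(0.386613)(361.4) + (-0.922242)(-368.1) = 199.76 m.
1° of latitude spans πR/180 = 111125 m; at latitude φ, 1° of longitude spans that × cos φ = 87066.8 m, so Δλ = 199.76 / 87066.8 × 3600 = 8.259″.

Δλ = 8.3″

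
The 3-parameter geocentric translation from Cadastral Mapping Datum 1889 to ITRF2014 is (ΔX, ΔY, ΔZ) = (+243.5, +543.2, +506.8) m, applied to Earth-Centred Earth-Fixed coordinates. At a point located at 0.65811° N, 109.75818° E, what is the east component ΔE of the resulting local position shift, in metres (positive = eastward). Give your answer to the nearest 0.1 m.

ΔE = -412.8 m

The local east axis at (φ, λ) is (−sin λ, cos λ, 0), so ΔE = −sin(109.75818°)·243.5 + cos(109.75818°)·543.2 = -412.79 m.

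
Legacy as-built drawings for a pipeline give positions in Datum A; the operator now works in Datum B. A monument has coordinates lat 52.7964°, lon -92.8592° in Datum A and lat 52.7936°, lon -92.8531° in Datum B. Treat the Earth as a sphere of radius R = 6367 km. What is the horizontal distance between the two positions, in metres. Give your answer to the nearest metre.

Δφ = 52.7936° − 52.7964° = -0.0028°; Δλ = -92.8531° − -92.8592° = +0.0061°.
1° along a meridian = πR/180 = 111125 m.
ΔN = Δφ × 111125 = -311.2 m; ΔE = Δλ × 111125 × cos(52.7964°) = +0.0061 × 111125 × 0.604649 = 409.9 m.
Distance = √(ΔE² + ΔN²) = √(409.9² + (-311.2)²) = 514.6 m.

515 m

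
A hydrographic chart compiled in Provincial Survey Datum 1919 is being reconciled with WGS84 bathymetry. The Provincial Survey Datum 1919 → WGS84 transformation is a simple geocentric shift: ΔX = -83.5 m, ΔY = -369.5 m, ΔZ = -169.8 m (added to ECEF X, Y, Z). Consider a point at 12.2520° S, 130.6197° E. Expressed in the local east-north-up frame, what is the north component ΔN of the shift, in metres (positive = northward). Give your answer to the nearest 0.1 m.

ΔN = -213.9 m

The local north axis is (−sin φ cos λ, −sin φ sin λ, cos φ), giving ΔN = 11.536 − 59.519 − 165.933 = -213.92 m.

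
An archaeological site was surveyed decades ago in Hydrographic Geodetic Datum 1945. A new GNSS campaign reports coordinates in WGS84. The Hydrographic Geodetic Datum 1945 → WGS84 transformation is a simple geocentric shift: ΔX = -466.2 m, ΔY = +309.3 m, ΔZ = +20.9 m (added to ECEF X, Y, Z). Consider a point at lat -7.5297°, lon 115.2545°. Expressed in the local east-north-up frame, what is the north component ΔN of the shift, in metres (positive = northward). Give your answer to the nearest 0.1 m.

At φ = -7.5297°, λ = 115.2545°: sin φ = -0.131040, cos φ = 0.991377, sin λ = 0.904422, cos λ = -0.426640.
ΔN = −sin φ cos λ·ΔX − sin φ sin λ·ΔY + cos φ·ΔZ = −(-0.131040)(-0.426640)(-466.2) − (-0.131040)(0.904422)(309.3) + (0.991377)(20.9) = 83.44 m.

ΔN = 83.4 m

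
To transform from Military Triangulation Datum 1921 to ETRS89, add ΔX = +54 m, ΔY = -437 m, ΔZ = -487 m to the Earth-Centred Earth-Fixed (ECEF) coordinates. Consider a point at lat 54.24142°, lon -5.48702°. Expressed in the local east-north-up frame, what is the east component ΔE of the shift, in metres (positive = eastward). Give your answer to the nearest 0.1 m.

ΔE = -429.8 m

At φ = 54.24142°, λ = -5.48702°: sin φ = 0.811486, cos φ = 0.584371, sin λ = -0.095620, cos λ = 0.995418.
ΔE = −sin λ·ΔX + cos λ·ΔY = −(-0.095620)·(54) + (0.995418)·(-437) = -429.83 m.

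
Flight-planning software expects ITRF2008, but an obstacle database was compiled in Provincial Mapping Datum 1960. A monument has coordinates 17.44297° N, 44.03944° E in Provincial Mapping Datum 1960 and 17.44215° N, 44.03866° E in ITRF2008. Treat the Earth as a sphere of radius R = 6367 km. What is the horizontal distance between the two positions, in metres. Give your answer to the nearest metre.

Δφ = 17.44215° − 17.44297° = -0.00082°; Δλ = 44.03866° − 44.03944° = -0.00078°.
1° along a meridian = πR/180 = 111125 m.
ΔN = Δφ × 111125 = -91.1 m; ΔE = Δλ × 111125 × cos(17.44297°) = -0.00078 × 111125 × 0.954016 = -82.7 m.
Distance = √(ΔE² + ΔN²) = √((-82.7)² + (-91.1)²) = 123.0 m.

123 m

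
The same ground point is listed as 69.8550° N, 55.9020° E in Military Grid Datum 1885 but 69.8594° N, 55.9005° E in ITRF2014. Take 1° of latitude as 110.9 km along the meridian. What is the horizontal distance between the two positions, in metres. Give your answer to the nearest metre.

Δφ = 69.8594° − 69.8550° = +0.0044°; Δλ = 55.9005° − 55.9020° = -0.0015°.
ΔN = Δφ × 110900 = 488.0 m; ΔE = Δλ × 110900 × cos(69.8550°) = -0.0015 × 110900 × 0.344397 = -57.3 m.
Distance = √(ΔE² + ΔN²) = √((-57.3)² + 488.0²) = 491.3 m.

491 m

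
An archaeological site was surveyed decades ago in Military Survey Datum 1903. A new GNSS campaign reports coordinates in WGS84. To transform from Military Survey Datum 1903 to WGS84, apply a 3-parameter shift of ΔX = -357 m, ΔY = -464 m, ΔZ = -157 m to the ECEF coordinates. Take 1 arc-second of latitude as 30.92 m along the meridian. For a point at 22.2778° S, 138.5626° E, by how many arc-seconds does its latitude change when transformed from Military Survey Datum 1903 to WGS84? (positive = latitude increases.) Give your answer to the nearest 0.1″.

Δφ = -5.2″

sin φ = -0.379098, cos φ = 0.925357, sin λ = 0.661801, cos λ = -0.749679.
North component: ΔN = −sin φ cos λ·ΔX − sin φ sin λ·ΔY + cos φ·ΔZ = −(-0.379098)(-0.749679)(-357) − (-0.379098)(0.661801)(-464) + (0.925357)(-157) = -160.23 m.
1° of latitude spans 3600 × 30.92 = 111312 m, so Δφ = -160.23 / 111312 × 3600 = -5.182″.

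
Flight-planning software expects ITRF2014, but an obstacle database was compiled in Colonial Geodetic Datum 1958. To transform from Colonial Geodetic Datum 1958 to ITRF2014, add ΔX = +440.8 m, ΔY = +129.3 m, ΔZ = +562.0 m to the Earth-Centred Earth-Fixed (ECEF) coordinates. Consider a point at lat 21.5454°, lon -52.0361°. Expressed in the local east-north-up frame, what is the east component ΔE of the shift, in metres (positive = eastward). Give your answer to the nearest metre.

ΔE = 427 m

The local east axis at (φ, λ) is (−sin λ, cos λ, 0), so ΔE = −sin(-52.0361°)·440.8 + cos(-52.0361°)·129.3 = 427.07 m.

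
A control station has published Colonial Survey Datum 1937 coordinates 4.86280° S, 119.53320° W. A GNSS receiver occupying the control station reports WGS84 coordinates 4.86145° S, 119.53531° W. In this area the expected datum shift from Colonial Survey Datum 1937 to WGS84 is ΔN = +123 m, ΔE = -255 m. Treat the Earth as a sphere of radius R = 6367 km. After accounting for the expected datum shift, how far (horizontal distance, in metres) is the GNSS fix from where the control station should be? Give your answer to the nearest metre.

34 m

Observed coordinate differences: Δφ = +0.00135°, Δλ = -0.00211°.
Converting to metres (1° lat = 111125 m, cos φ = 0.996401): observed ΔN = 150.0 m, observed ΔE = -233.6 m.
Subtracting the expected shift leaves a residual of 150.0 − (123) = 27.0 m north and -233.6 − (-255) = 21.4 m east.
Residual distance = √(27.0² + 21.4²) = 34.4 m.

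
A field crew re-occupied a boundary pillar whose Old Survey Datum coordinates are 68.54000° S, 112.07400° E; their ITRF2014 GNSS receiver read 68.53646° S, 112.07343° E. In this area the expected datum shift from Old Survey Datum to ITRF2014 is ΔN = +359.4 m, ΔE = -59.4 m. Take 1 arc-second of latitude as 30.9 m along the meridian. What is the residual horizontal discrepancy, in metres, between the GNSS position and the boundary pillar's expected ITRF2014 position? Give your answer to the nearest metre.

Observed coordinate differences: Δφ = +0.00354°, Δλ = -0.00057°.
Converting to metres (1° lat = 111240 m, cos φ = 0.365852): observed ΔN = 393.8 m, observed ΔE = -23.2 m.
Subtracting the expected shift leaves a residual of 393.8 − (359.4) = 34.4 m north and -23.2 − (-59.4) = 36.2 m east.
Residual distance = √(34.4² + 36.2²) = 49.9 m.

50 m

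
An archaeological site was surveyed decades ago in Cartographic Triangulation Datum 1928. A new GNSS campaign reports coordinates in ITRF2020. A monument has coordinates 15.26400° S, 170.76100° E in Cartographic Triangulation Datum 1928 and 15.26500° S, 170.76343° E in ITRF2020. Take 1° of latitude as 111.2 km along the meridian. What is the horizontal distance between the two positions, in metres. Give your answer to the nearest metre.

Δφ = -15.26500° − -15.26400° = -0.00100°; Δλ = 170.76343° − 170.76100° = +0.00243°.
ΔN = Δφ × 111200 = -111.2 m; ΔE = Δλ × 111200 × cos(-15.26400°) = +0.00243 × 111200 × 0.964723 = 260.7 m.
Distance = √(ΔE² + ΔN²) = √(260.7² + (-111.2)²) = 283.4 m.

283 m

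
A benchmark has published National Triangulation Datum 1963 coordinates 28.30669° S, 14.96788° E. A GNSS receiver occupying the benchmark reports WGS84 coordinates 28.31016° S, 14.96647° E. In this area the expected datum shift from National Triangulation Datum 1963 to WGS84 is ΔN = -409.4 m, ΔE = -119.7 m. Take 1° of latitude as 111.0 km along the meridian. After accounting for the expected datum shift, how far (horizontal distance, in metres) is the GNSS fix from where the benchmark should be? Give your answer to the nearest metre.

30 m

Observed coordinate differences: Δφ = -0.00347°, Δλ = -0.00141°.
Converting to metres (1° lat = 111000 m, cos φ = 0.880422): observed ΔN = -385.2 m, observed ΔE = -137.8 m.
Subtracting the expected shift leaves a residual of -385.2 − (-409.4) = 24.2 m north and -137.8 − (-119.7) = -18.1 m east.
Residual distance = √(24.2² + (-18.1)²) = 30.2 m.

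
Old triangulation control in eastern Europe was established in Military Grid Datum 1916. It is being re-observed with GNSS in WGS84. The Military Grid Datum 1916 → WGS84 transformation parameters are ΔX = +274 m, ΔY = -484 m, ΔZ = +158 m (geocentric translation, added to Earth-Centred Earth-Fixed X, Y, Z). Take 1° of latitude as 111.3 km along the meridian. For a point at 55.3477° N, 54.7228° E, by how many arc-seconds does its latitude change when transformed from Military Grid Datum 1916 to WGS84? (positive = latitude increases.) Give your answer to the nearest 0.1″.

Δφ = 9.2″

sin φ = 0.822618, cos φ = 0.568595, sin λ = 0.816367, cos λ = 0.577533.
North component: ΔN = −sin φ cos λ·ΔX − sin φ sin λ·ΔY + cos φ·ΔZ = −(0.822618)(0.577533)(274) − (0.822618)(0.816367)(-484) + (0.568595)(158) = 284.70 m.
1° of latitude spans 111300 m, so Δφ = 284.70 / 111300 × 3600 = 9.209″.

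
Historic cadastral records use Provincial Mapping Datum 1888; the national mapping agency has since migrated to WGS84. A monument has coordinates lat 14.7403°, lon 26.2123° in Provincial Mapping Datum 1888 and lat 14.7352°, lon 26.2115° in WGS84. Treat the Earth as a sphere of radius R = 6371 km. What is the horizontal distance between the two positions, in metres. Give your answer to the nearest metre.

Δφ = 14.7352° − 14.7403° = -0.0051°; Δλ = 26.2115° − 26.2123° = -0.0008°.
1° along a meridian = πR/180 = 111195 m.
ΔN = Δφ × 111195 = -567.1 m; ΔE = Δλ × 111195 × cos(14.7403°) = -0.0008 × 111195 × 0.967089 = -86.0 m.
Distance = √(ΔE² + ΔN²) = √((-86.0)² + (-567.1)²) = 573.6 m.

574 m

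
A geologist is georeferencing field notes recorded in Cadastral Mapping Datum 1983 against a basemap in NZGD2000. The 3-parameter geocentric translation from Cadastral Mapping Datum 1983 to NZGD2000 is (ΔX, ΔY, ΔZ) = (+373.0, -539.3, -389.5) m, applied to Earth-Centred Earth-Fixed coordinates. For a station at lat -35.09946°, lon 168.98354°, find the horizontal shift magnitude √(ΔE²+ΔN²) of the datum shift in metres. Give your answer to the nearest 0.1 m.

At φ = -35.09946°, λ = 168.98354°: sin φ = -0.574998, cos φ = 0.818155, sin λ = 0.191091, cos λ = -0.981572.
ΔE = −sin λ·ΔX + cos λ·ΔY = −(0.191091)·(373.0) + (-0.981572)·(-539.3) = 458.09 m.
ΔN = −sin φ cos λ·ΔX − sin φ sin λ·ΔY + cos φ·ΔZ = −(-0.574998)(-0.981572)(373.0) − (-0.574998)(0.191091)(-539.3) + (0.818155)(-389.5) = -588.45 m.
Horizontal magnitude = √(ΔE² + ΔN²) = √(458.09² + (-588.45)²) = 745.73 m.

745.7 m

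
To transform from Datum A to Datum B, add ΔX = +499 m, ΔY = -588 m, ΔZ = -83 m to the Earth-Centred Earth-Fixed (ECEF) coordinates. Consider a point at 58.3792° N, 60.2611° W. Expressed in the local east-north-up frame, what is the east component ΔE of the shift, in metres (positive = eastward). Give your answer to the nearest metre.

The local east axis at (φ, λ) is (−sin λ, cos λ, 0), so ΔE = −sin(-60.2611°)·499 + cos(-60.2611°)·(-588) = 141.60 m.

ΔE = 142 m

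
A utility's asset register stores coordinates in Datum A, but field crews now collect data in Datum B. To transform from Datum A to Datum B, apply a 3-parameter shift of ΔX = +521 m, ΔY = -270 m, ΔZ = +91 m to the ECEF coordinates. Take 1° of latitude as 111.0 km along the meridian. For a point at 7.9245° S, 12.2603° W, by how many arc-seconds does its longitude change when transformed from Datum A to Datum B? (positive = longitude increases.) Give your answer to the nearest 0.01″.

sin φ = -0.137868, cos φ = 0.990451, sin λ = -0.212353, cos λ = 0.977193.
East component: ΔE = −sin λ·ΔX + cos λ·ΔY = −(-0.212353)(521) + (0.977193)(-270) = -153.21 m.
1° of latitude spans 111000 m; at latitude φ, 1° of longitude spans that × cos φ = 109940.0 m, so Δλ = -153.21 / 109940.0 × 3600 = -5.017″.

Δλ = -5.02″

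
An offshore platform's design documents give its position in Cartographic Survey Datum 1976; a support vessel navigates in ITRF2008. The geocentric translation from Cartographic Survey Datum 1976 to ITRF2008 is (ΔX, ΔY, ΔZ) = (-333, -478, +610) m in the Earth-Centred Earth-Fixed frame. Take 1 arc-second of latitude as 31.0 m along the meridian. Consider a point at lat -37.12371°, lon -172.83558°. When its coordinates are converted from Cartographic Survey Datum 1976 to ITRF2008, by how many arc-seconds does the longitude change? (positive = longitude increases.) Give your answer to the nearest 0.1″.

sin φ = -0.603538, cos φ = 0.797334, sin λ = -0.124717, cos λ = -0.992192.
East component: ΔE = −sin λ·ΔX + cos λ·ΔY = −(-0.124717)(-333) + (-0.992192)(-478) = 432.74 m.
1° of latitude spans 3600 × 31.00 = 111600 m; at latitude φ, 1° of longitude spans that × cos φ = 88982.5 m, so Δλ = 432.74 / 88982.5 × 3600 = 17.507″.

Δλ = 17.5″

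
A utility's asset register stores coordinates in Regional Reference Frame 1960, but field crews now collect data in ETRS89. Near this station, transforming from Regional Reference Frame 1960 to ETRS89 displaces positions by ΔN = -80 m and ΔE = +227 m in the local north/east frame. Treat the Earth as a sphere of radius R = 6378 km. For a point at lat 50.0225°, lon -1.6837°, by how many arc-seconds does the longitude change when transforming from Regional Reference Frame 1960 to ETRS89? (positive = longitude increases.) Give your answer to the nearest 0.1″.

At latitude 50.0225°, cos φ = 0.642487.
One radian of longitude at latitude φ spans R cos φ, so Δλ = ΔE / (R cos φ) = 227.0 / (6378000 × 0.642487) = 5.5396e-05 rad = 11.426″.

Δλ = 11.4″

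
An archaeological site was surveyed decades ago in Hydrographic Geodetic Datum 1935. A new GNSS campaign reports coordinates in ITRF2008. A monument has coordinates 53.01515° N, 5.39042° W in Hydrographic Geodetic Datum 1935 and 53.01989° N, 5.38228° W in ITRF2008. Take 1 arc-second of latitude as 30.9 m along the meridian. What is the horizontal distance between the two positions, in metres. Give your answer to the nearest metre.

Δφ = 53.01989° − 53.01515° = +0.00474°; Δλ = -5.38228° − -5.39042° = +0.00814°.
1° of latitude = 3600 × 30.90 = 111240 m.
ΔN = Δφ × 111240 = 527.3 m; ΔE = Δλ × 111240 × cos(53.01515°) = +0.00814 × 111240 × 0.601604 = 544.7 m.
Distance = √(ΔE² + ΔN²) = √(544.7² + 527.3²) = 758.1 m.

758 m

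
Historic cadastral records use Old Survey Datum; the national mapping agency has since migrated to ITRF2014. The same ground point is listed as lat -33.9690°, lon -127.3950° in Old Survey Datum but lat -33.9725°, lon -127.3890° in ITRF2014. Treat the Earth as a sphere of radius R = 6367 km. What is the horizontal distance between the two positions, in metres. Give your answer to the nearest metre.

676 m

Δφ = -33.9725° − -33.9690° = -0.0035°; Δλ = -127.3890° − -127.3950° = +0.0060°.
1° along a meridian = πR/180 = 111125 m.
ΔN = Δφ × 111125 = -388.9 m; ΔE = Δλ × 111125 × cos(-33.9690°) = +0.0060 × 111125 × 0.829340 = 553.0 m.
Distance = √(ΔE² + ΔN²) = √(553.0² + (-388.9)²) = 676.0 m.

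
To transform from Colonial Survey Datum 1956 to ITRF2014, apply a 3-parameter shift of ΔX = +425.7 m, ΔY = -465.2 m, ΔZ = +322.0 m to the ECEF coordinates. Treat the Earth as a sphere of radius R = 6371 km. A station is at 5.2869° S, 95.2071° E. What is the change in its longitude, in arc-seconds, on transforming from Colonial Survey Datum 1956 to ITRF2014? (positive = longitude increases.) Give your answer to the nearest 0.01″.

Δλ = -12.41″

sin φ = -0.092143, cos φ = 0.995746, sin λ = 0.995873, cos λ = -0.090756.
East component: ΔE = −sin λ·ΔX + cos λ·ΔY = −(0.995873)(425.7) + (-0.090756)(-465.2) = -381.72 m.
1° of latitude spans πR/180 = 111195 m; at latitude φ, 1° of longitude spans that × cos φ = 110721.9 m, so Δλ = -381.72 / 110721.9 × 3600 = -12.411″.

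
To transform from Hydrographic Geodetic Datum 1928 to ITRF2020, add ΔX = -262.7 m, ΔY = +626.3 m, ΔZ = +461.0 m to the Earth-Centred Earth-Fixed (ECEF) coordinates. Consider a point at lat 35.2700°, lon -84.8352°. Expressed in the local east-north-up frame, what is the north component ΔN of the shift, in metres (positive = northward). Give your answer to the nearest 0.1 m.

ΔN = 750.2 m

At φ = 35.2700°, λ = -84.8352°: sin φ = 0.577430, cos φ = 0.816440, sin λ = -0.995940, cos λ = 0.090021.
ΔN = −sin φ cos λ·ΔX − sin φ sin λ·ΔY + cos φ·ΔZ = −(0.577430)(0.090021)(-262.7) − (0.577430)(-0.995940)(626.3) + (0.816440)(461.0) = 750.21 m.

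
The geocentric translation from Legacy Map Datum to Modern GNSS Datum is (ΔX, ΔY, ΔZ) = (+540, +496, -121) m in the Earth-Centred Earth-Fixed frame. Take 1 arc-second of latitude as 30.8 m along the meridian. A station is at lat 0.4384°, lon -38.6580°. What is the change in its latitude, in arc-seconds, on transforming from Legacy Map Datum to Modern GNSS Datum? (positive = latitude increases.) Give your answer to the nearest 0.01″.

sin φ = 0.007651, cos φ = 0.999971, sin λ = -0.624670, cos λ = 0.780889.
North component: ΔN = −sin φ cos λ·ΔX − sin φ sin λ·ΔY + cos φ·ΔZ = −(0.007651)(0.780889)(540) − (0.007651)(-0.624670)(496) + (0.999971)(-121) = -121.85 m.
1° of latitude spans 3600 × 30.80 = 110880 m, so Δφ = -121.85 / 110880 × 3600 = -3.956″.

Δφ = -3.96″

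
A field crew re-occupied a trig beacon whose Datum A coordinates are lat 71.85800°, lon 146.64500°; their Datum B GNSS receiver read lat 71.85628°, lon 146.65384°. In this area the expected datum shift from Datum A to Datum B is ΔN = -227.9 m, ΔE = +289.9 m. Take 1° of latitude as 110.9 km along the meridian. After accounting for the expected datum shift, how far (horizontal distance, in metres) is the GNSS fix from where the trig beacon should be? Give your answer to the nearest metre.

Observed coordinate differences: Δφ = -0.00172°, Δλ = +0.00884°.
Converting to metres (1° lat = 110900 m, cos φ = 0.311373): observed ΔN = -190.7 m, observed ΔE = 305.3 m.
Subtracting the expected shift leaves a residual of -190.7 − (-227.9) = 37.2 m north and 305.3 − (289.9) = 15.4 m east.
Residual distance = √(37.2² + 15.4²) = 40.2 m.

40 m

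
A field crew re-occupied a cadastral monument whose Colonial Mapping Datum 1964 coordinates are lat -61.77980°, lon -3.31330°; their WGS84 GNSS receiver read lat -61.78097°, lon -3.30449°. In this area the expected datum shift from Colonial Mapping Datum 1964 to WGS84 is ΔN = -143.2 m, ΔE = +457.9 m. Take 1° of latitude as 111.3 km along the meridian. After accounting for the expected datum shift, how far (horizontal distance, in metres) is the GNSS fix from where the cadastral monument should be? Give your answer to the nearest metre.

14 m

Observed coordinate differences: Δφ = -0.00117°, Δλ = +0.00881°.
Converting to metres (1° lat = 111300 m, cos φ = 0.472861): observed ΔN = -130.2 m, observed ΔE = 463.7 m.
Subtracting the expected shift leaves a residual of -130.2 − (-143.2) = 13.0 m north and 463.7 − (457.9) = 5.8 m east.
Residual distance = √(13.0² + 5.8²) = 14.2 m.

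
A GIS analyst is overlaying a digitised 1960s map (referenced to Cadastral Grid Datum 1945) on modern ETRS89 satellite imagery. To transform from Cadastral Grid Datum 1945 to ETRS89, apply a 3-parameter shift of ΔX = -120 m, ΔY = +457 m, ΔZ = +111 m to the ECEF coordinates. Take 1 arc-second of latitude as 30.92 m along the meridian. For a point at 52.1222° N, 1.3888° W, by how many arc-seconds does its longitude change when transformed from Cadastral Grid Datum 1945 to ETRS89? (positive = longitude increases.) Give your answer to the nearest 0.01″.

Δλ = 23.91″

sin φ = 0.789322, cos φ = 0.613979, sin λ = -0.024237, cos λ = 0.999706.
East component: ΔE = −sin λ·ΔX + cos λ·ΔY = −(-0.024237)(-120) + (0.999706)(457) = 453.96 m.
1° of latitude spans 3600 × 30.92 = 111312 m; at latitude φ, 1° of longitude spans that × cos φ = 68343.3 m, so Δλ = 453.96 / 68343.3 × 3600 = 23.912″.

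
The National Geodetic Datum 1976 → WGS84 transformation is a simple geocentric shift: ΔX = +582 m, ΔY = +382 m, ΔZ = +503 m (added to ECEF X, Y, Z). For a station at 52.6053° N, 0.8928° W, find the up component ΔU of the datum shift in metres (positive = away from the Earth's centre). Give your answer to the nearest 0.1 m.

ΔU = 749.4 m

The local up (radial) axis is (cos φ cos λ, cos φ sin λ, sin φ), giving ΔU = 353.407 − 3.615 + 399.619 = 749.41 m.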